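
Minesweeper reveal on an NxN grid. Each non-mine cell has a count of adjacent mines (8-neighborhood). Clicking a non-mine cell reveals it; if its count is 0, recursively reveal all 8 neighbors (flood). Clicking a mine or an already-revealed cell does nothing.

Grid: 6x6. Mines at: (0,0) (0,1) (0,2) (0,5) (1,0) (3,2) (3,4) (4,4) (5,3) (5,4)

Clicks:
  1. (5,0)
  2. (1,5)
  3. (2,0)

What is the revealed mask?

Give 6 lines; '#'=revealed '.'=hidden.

Click 1 (5,0) count=0: revealed 10 new [(2,0) (2,1) (3,0) (3,1) (4,0) (4,1) (4,2) (5,0) (5,1) (5,2)] -> total=10
Click 2 (1,5) count=1: revealed 1 new [(1,5)] -> total=11
Click 3 (2,0) count=1: revealed 0 new [(none)] -> total=11

Answer: ......
.....#
##....
##....
###...
###...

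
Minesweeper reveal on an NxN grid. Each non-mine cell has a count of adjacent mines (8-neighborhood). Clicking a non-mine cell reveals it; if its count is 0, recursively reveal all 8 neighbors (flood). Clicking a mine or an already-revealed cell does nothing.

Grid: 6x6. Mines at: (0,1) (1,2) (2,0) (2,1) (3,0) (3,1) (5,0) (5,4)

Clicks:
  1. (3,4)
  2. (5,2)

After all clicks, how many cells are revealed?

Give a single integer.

Answer: 22

Derivation:
Click 1 (3,4) count=0: revealed 18 new [(0,3) (0,4) (0,5) (1,3) (1,4) (1,5) (2,2) (2,3) (2,4) (2,5) (3,2) (3,3) (3,4) (3,5) (4,2) (4,3) (4,4) (4,5)] -> total=18
Click 2 (5,2) count=0: revealed 4 new [(4,1) (5,1) (5,2) (5,3)] -> total=22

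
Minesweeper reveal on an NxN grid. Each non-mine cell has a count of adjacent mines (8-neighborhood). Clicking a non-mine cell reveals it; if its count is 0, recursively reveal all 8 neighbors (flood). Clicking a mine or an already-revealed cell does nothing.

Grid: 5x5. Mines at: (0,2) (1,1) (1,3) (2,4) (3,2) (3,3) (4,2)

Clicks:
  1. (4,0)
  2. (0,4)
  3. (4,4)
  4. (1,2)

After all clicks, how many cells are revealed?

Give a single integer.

Answer: 9

Derivation:
Click 1 (4,0) count=0: revealed 6 new [(2,0) (2,1) (3,0) (3,1) (4,0) (4,1)] -> total=6
Click 2 (0,4) count=1: revealed 1 new [(0,4)] -> total=7
Click 3 (4,4) count=1: revealed 1 new [(4,4)] -> total=8
Click 4 (1,2) count=3: revealed 1 new [(1,2)] -> total=9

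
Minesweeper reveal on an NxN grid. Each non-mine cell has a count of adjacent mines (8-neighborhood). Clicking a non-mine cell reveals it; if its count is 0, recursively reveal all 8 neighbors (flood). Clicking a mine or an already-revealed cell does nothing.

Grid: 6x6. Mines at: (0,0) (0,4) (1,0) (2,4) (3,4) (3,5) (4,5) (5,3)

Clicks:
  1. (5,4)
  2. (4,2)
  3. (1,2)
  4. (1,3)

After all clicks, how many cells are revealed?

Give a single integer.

Answer: 22

Derivation:
Click 1 (5,4) count=2: revealed 1 new [(5,4)] -> total=1
Click 2 (4,2) count=1: revealed 1 new [(4,2)] -> total=2
Click 3 (1,2) count=0: revealed 20 new [(0,1) (0,2) (0,3) (1,1) (1,2) (1,3) (2,0) (2,1) (2,2) (2,3) (3,0) (3,1) (3,2) (3,3) (4,0) (4,1) (4,3) (5,0) (5,1) (5,2)] -> total=22
Click 4 (1,3) count=2: revealed 0 new [(none)] -> total=22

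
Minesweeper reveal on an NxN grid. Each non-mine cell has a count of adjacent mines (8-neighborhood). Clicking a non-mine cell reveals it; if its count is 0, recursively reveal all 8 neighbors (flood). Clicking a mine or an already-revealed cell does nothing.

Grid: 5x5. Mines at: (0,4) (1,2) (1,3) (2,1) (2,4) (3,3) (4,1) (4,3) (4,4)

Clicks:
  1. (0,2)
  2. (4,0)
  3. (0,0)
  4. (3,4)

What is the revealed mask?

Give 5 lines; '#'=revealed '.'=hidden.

Click 1 (0,2) count=2: revealed 1 new [(0,2)] -> total=1
Click 2 (4,0) count=1: revealed 1 new [(4,0)] -> total=2
Click 3 (0,0) count=0: revealed 4 new [(0,0) (0,1) (1,0) (1,1)] -> total=6
Click 4 (3,4) count=4: revealed 1 new [(3,4)] -> total=7

Answer: ###..
##...
.....
....#
#....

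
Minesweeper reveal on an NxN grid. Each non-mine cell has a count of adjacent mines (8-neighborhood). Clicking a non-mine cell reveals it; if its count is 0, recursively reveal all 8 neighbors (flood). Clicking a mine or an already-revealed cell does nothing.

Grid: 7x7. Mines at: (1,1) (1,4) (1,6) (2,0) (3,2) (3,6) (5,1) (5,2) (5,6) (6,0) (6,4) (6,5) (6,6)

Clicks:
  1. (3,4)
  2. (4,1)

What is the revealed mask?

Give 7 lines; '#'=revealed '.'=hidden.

Click 1 (3,4) count=0: revealed 12 new [(2,3) (2,4) (2,5) (3,3) (3,4) (3,5) (4,3) (4,4) (4,5) (5,3) (5,4) (5,5)] -> total=12
Click 2 (4,1) count=3: revealed 1 new [(4,1)] -> total=13

Answer: .......
.......
...###.
...###.
.#.###.
...###.
.......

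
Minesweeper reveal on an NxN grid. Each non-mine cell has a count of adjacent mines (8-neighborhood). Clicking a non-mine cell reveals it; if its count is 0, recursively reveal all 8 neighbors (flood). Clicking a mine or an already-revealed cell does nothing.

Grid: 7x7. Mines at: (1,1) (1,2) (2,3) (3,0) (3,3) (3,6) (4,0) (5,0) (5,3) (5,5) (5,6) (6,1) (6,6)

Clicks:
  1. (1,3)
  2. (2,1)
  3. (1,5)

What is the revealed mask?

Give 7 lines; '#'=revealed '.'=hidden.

Answer: ...####
...####
.#..###
.......
.......
.......
.......

Derivation:
Click 1 (1,3) count=2: revealed 1 new [(1,3)] -> total=1
Click 2 (2,1) count=3: revealed 1 new [(2,1)] -> total=2
Click 3 (1,5) count=0: revealed 10 new [(0,3) (0,4) (0,5) (0,6) (1,4) (1,5) (1,6) (2,4) (2,5) (2,6)] -> total=12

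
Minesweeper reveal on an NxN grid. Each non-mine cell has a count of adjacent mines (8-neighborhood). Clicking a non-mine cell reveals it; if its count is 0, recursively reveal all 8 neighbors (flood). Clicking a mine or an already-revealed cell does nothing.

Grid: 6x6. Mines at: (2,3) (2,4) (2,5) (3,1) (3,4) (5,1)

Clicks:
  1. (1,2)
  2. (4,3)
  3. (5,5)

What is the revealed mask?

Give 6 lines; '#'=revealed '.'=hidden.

Click 1 (1,2) count=1: revealed 1 new [(1,2)] -> total=1
Click 2 (4,3) count=1: revealed 1 new [(4,3)] -> total=2
Click 3 (5,5) count=0: revealed 7 new [(4,2) (4,4) (4,5) (5,2) (5,3) (5,4) (5,5)] -> total=9

Answer: ......
..#...
......
......
..####
..####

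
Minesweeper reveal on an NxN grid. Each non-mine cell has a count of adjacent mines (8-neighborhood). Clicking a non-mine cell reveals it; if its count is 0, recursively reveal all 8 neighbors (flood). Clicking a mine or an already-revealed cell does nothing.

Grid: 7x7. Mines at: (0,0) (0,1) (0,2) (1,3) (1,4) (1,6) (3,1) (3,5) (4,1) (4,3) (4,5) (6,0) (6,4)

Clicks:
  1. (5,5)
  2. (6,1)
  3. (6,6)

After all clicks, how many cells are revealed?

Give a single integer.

Click 1 (5,5) count=2: revealed 1 new [(5,5)] -> total=1
Click 2 (6,1) count=1: revealed 1 new [(6,1)] -> total=2
Click 3 (6,6) count=0: revealed 3 new [(5,6) (6,5) (6,6)] -> total=5

Answer: 5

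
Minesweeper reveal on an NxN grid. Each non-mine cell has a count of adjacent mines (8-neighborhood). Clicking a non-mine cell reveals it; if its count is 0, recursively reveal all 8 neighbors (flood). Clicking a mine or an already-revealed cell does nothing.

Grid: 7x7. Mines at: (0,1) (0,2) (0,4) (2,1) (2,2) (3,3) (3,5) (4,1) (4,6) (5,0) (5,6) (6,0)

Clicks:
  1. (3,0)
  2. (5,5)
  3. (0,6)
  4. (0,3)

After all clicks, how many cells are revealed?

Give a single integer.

Click 1 (3,0) count=2: revealed 1 new [(3,0)] -> total=1
Click 2 (5,5) count=2: revealed 1 new [(5,5)] -> total=2
Click 3 (0,6) count=0: revealed 6 new [(0,5) (0,6) (1,5) (1,6) (2,5) (2,6)] -> total=8
Click 4 (0,3) count=2: revealed 1 new [(0,3)] -> total=9

Answer: 9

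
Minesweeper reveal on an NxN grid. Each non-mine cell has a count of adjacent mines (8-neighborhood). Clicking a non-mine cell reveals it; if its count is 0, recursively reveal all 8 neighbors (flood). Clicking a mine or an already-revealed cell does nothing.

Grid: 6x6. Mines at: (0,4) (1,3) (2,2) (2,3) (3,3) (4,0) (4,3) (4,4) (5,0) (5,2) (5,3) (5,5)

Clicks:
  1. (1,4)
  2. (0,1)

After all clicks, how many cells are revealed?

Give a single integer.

Answer: 11

Derivation:
Click 1 (1,4) count=3: revealed 1 new [(1,4)] -> total=1
Click 2 (0,1) count=0: revealed 10 new [(0,0) (0,1) (0,2) (1,0) (1,1) (1,2) (2,0) (2,1) (3,0) (3,1)] -> total=11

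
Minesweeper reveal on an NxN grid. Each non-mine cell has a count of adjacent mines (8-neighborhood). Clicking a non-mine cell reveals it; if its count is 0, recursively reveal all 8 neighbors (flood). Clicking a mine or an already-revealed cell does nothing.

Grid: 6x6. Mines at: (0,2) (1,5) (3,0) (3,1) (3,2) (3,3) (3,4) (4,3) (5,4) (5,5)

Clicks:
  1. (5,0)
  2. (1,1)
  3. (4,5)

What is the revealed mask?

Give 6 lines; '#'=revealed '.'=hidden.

Click 1 (5,0) count=0: revealed 6 new [(4,0) (4,1) (4,2) (5,0) (5,1) (5,2)] -> total=6
Click 2 (1,1) count=1: revealed 1 new [(1,1)] -> total=7
Click 3 (4,5) count=3: revealed 1 new [(4,5)] -> total=8

Answer: ......
.#....
......
......
###..#
###...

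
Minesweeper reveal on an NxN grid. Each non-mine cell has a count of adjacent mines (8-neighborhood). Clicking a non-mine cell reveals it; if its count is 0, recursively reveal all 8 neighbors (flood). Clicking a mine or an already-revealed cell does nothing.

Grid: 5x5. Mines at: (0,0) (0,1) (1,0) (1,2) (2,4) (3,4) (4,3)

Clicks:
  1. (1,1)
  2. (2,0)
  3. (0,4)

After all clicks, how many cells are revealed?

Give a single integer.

Click 1 (1,1) count=4: revealed 1 new [(1,1)] -> total=1
Click 2 (2,0) count=1: revealed 1 new [(2,0)] -> total=2
Click 3 (0,4) count=0: revealed 4 new [(0,3) (0,4) (1,3) (1,4)] -> total=6

Answer: 6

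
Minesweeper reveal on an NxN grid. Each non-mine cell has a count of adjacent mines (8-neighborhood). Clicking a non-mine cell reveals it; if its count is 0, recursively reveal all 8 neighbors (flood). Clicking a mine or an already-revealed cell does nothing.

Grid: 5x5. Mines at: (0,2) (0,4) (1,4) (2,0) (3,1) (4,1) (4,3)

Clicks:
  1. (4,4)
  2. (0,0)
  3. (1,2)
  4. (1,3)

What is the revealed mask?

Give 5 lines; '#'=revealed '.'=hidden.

Answer: ##...
####.
.....
.....
....#

Derivation:
Click 1 (4,4) count=1: revealed 1 new [(4,4)] -> total=1
Click 2 (0,0) count=0: revealed 4 new [(0,0) (0,1) (1,0) (1,1)] -> total=5
Click 3 (1,2) count=1: revealed 1 new [(1,2)] -> total=6
Click 4 (1,3) count=3: revealed 1 new [(1,3)] -> total=7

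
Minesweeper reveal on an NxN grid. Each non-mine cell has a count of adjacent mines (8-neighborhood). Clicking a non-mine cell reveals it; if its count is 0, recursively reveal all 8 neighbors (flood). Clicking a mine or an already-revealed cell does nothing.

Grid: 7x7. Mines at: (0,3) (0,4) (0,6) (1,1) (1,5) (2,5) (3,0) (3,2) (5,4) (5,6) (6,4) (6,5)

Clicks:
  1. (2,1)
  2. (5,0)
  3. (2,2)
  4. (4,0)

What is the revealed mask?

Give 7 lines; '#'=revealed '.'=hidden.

Answer: .......
.......
.##....
.......
####...
####...
####...

Derivation:
Click 1 (2,1) count=3: revealed 1 new [(2,1)] -> total=1
Click 2 (5,0) count=0: revealed 12 new [(4,0) (4,1) (4,2) (4,3) (5,0) (5,1) (5,2) (5,3) (6,0) (6,1) (6,2) (6,3)] -> total=13
Click 3 (2,2) count=2: revealed 1 new [(2,2)] -> total=14
Click 4 (4,0) count=1: revealed 0 new [(none)] -> total=14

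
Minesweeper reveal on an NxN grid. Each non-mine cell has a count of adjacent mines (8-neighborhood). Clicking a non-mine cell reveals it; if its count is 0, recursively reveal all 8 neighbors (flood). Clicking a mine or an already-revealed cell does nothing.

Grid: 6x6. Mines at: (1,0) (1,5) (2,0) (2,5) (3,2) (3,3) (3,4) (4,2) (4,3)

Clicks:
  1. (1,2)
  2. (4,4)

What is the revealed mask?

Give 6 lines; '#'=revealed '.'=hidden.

Answer: .####.
.####.
.####.
......
....#.
......

Derivation:
Click 1 (1,2) count=0: revealed 12 new [(0,1) (0,2) (0,3) (0,4) (1,1) (1,2) (1,3) (1,4) (2,1) (2,2) (2,3) (2,4)] -> total=12
Click 2 (4,4) count=3: revealed 1 new [(4,4)] -> total=13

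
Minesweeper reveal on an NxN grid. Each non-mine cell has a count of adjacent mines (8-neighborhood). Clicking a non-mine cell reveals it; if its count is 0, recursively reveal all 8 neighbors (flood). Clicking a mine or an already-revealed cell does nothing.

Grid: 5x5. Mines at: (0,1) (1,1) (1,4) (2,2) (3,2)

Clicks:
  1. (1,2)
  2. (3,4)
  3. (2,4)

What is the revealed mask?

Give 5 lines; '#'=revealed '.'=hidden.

Click 1 (1,2) count=3: revealed 1 new [(1,2)] -> total=1
Click 2 (3,4) count=0: revealed 6 new [(2,3) (2,4) (3,3) (3,4) (4,3) (4,4)] -> total=7
Click 3 (2,4) count=1: revealed 0 new [(none)] -> total=7

Answer: .....
..#..
...##
...##
...##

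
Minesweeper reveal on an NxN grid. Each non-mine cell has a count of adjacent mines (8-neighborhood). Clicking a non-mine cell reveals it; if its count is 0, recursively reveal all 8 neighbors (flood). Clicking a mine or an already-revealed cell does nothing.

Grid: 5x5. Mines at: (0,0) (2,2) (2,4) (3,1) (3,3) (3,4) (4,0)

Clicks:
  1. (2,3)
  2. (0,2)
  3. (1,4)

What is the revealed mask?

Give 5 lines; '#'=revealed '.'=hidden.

Answer: .####
.####
...#.
.....
.....

Derivation:
Click 1 (2,3) count=4: revealed 1 new [(2,3)] -> total=1
Click 2 (0,2) count=0: revealed 8 new [(0,1) (0,2) (0,3) (0,4) (1,1) (1,2) (1,3) (1,4)] -> total=9
Click 3 (1,4) count=1: revealed 0 new [(none)] -> total=9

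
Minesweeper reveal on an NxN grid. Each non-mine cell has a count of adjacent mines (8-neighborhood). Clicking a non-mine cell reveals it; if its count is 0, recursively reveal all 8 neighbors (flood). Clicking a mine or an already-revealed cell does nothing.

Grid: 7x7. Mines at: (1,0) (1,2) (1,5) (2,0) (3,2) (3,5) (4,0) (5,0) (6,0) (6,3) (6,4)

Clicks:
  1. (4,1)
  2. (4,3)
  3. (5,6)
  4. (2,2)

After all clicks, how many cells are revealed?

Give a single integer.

Click 1 (4,1) count=3: revealed 1 new [(4,1)] -> total=1
Click 2 (4,3) count=1: revealed 1 new [(4,3)] -> total=2
Click 3 (5,6) count=0: revealed 6 new [(4,5) (4,6) (5,5) (5,6) (6,5) (6,6)] -> total=8
Click 4 (2,2) count=2: revealed 1 new [(2,2)] -> total=9

Answer: 9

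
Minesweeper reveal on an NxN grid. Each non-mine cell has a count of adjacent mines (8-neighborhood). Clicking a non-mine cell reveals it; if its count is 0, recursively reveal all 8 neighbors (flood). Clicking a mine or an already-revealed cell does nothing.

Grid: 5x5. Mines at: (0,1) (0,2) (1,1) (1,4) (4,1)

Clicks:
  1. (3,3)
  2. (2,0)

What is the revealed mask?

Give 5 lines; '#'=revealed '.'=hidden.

Click 1 (3,3) count=0: revealed 9 new [(2,2) (2,3) (2,4) (3,2) (3,3) (3,4) (4,2) (4,3) (4,4)] -> total=9
Click 2 (2,0) count=1: revealed 1 new [(2,0)] -> total=10

Answer: .....
.....
#.###
..###
..###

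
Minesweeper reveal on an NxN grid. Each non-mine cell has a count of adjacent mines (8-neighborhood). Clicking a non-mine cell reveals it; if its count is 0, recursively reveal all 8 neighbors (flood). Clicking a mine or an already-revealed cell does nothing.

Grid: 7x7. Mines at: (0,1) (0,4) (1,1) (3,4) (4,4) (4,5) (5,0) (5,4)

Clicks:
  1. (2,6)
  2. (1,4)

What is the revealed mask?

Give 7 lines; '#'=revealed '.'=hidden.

Answer: .....##
....###
.....##
.....##
.......
.......
.......

Derivation:
Click 1 (2,6) count=0: revealed 8 new [(0,5) (0,6) (1,5) (1,6) (2,5) (2,6) (3,5) (3,6)] -> total=8
Click 2 (1,4) count=1: revealed 1 new [(1,4)] -> total=9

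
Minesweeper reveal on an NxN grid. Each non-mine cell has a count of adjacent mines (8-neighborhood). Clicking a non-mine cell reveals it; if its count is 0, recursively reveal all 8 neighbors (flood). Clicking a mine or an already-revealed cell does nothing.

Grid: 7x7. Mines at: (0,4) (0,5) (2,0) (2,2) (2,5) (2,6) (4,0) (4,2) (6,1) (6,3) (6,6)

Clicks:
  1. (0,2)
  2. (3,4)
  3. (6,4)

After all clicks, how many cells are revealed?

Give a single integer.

Answer: 10

Derivation:
Click 1 (0,2) count=0: revealed 8 new [(0,0) (0,1) (0,2) (0,3) (1,0) (1,1) (1,2) (1,3)] -> total=8
Click 2 (3,4) count=1: revealed 1 new [(3,4)] -> total=9
Click 3 (6,4) count=1: revealed 1 new [(6,4)] -> total=10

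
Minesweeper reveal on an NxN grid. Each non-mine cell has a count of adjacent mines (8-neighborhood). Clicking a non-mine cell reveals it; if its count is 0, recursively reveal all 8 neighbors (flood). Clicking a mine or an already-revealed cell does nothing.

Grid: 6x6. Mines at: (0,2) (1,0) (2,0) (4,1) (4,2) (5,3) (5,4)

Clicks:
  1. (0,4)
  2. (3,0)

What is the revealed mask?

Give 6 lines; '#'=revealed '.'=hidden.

Answer: ...###
.#####
.#####
######
...###
......

Derivation:
Click 1 (0,4) count=0: revealed 21 new [(0,3) (0,4) (0,5) (1,1) (1,2) (1,3) (1,4) (1,5) (2,1) (2,2) (2,3) (2,4) (2,5) (3,1) (3,2) (3,3) (3,4) (3,5) (4,3) (4,4) (4,5)] -> total=21
Click 2 (3,0) count=2: revealed 1 new [(3,0)] -> total=22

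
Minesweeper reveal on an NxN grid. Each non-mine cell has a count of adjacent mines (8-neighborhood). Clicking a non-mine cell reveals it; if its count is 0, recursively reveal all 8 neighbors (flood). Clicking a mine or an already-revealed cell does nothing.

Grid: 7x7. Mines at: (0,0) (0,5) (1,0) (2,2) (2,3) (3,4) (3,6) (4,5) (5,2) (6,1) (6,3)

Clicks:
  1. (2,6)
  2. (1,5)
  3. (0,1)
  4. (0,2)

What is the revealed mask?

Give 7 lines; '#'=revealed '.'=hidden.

Click 1 (2,6) count=1: revealed 1 new [(2,6)] -> total=1
Click 2 (1,5) count=1: revealed 1 new [(1,5)] -> total=2
Click 3 (0,1) count=2: revealed 1 new [(0,1)] -> total=3
Click 4 (0,2) count=0: revealed 7 new [(0,2) (0,3) (0,4) (1,1) (1,2) (1,3) (1,4)] -> total=10

Answer: .####..
.#####.
......#
.......
.......
.......
.......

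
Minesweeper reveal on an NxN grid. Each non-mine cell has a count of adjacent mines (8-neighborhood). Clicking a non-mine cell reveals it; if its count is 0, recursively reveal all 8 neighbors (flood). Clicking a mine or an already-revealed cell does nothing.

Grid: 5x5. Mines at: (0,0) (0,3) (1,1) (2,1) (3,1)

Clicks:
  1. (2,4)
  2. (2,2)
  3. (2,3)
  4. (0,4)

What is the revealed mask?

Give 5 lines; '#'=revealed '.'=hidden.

Click 1 (2,4) count=0: revealed 12 new [(1,2) (1,3) (1,4) (2,2) (2,3) (2,4) (3,2) (3,3) (3,4) (4,2) (4,3) (4,4)] -> total=12
Click 2 (2,2) count=3: revealed 0 new [(none)] -> total=12
Click 3 (2,3) count=0: revealed 0 new [(none)] -> total=12
Click 4 (0,4) count=1: revealed 1 new [(0,4)] -> total=13

Answer: ....#
..###
..###
..###
..###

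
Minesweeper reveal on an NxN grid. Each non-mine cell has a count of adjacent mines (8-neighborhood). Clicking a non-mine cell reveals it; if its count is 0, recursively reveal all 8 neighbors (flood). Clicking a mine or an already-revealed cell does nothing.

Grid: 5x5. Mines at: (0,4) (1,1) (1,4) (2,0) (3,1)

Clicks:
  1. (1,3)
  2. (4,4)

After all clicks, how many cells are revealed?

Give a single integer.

Click 1 (1,3) count=2: revealed 1 new [(1,3)] -> total=1
Click 2 (4,4) count=0: revealed 9 new [(2,2) (2,3) (2,4) (3,2) (3,3) (3,4) (4,2) (4,3) (4,4)] -> total=10

Answer: 10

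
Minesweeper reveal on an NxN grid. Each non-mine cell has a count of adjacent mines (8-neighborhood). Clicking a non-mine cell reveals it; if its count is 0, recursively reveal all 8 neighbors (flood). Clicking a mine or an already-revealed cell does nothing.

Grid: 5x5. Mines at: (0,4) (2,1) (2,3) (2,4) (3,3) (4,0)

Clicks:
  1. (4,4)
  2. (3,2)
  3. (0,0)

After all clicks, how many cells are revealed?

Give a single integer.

Click 1 (4,4) count=1: revealed 1 new [(4,4)] -> total=1
Click 2 (3,2) count=3: revealed 1 new [(3,2)] -> total=2
Click 3 (0,0) count=0: revealed 8 new [(0,0) (0,1) (0,2) (0,3) (1,0) (1,1) (1,2) (1,3)] -> total=10

Answer: 10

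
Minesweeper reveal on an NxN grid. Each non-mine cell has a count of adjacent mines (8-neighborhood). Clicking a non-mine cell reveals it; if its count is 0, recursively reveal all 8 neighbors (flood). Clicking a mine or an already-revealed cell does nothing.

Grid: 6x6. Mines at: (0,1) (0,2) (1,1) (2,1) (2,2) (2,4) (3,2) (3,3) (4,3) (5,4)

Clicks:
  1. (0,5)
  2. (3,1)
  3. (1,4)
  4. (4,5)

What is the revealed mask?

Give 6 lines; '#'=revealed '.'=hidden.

Answer: ...###
...###
......
.#....
.....#
......

Derivation:
Click 1 (0,5) count=0: revealed 6 new [(0,3) (0,4) (0,5) (1,3) (1,4) (1,5)] -> total=6
Click 2 (3,1) count=3: revealed 1 new [(3,1)] -> total=7
Click 3 (1,4) count=1: revealed 0 new [(none)] -> total=7
Click 4 (4,5) count=1: revealed 1 new [(4,5)] -> total=8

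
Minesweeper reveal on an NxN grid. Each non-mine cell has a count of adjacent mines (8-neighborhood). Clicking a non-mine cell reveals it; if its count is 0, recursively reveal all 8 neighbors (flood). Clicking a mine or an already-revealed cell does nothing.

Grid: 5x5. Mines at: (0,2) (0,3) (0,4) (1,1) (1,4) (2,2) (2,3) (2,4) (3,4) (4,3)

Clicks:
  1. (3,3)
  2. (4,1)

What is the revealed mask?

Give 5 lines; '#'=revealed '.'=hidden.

Click 1 (3,3) count=5: revealed 1 new [(3,3)] -> total=1
Click 2 (4,1) count=0: revealed 8 new [(2,0) (2,1) (3,0) (3,1) (3,2) (4,0) (4,1) (4,2)] -> total=9

Answer: .....
.....
##...
####.
###..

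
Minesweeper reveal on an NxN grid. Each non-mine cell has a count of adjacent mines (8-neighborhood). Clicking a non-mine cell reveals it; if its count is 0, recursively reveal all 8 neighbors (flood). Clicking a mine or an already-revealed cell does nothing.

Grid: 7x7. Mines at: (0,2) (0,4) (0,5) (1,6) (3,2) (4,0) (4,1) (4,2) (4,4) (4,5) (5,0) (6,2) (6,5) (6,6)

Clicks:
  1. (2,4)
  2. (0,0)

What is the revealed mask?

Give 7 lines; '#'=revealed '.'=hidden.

Click 1 (2,4) count=0: revealed 9 new [(1,3) (1,4) (1,5) (2,3) (2,4) (2,5) (3,3) (3,4) (3,5)] -> total=9
Click 2 (0,0) count=0: revealed 8 new [(0,0) (0,1) (1,0) (1,1) (2,0) (2,1) (3,0) (3,1)] -> total=17

Answer: ##.....
##.###.
##.###.
##.###.
.......
.......
.......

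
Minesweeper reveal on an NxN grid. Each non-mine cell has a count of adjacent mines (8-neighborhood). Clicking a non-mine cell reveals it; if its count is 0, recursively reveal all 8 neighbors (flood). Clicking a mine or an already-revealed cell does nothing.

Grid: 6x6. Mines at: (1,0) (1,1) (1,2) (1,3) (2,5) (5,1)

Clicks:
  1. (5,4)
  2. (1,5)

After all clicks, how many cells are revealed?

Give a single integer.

Click 1 (5,4) count=0: revealed 21 new [(2,0) (2,1) (2,2) (2,3) (2,4) (3,0) (3,1) (3,2) (3,3) (3,4) (3,5) (4,0) (4,1) (4,2) (4,3) (4,4) (4,5) (5,2) (5,3) (5,4) (5,5)] -> total=21
Click 2 (1,5) count=1: revealed 1 new [(1,5)] -> total=22

Answer: 22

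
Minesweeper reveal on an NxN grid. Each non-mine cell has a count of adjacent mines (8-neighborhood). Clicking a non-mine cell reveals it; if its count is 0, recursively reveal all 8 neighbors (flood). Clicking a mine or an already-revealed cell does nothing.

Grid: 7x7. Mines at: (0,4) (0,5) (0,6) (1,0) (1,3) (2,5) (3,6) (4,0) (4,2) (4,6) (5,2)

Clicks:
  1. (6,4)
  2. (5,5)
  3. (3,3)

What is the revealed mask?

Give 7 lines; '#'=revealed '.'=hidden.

Answer: .......
.......
.......
...###.
...###.
...####
...####

Derivation:
Click 1 (6,4) count=0: revealed 14 new [(3,3) (3,4) (3,5) (4,3) (4,4) (4,5) (5,3) (5,4) (5,5) (5,6) (6,3) (6,4) (6,5) (6,6)] -> total=14
Click 2 (5,5) count=1: revealed 0 new [(none)] -> total=14
Click 3 (3,3) count=1: revealed 0 new [(none)] -> total=14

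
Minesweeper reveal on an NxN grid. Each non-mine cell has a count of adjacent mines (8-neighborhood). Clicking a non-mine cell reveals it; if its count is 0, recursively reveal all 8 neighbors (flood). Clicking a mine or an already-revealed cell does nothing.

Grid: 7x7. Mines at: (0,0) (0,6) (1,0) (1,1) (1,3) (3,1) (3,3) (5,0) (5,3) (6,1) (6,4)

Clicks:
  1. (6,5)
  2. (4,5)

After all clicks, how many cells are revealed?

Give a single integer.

Click 1 (6,5) count=1: revealed 1 new [(6,5)] -> total=1
Click 2 (4,5) count=0: revealed 16 new [(1,4) (1,5) (1,6) (2,4) (2,5) (2,6) (3,4) (3,5) (3,6) (4,4) (4,5) (4,6) (5,4) (5,5) (5,6) (6,6)] -> total=17

Answer: 17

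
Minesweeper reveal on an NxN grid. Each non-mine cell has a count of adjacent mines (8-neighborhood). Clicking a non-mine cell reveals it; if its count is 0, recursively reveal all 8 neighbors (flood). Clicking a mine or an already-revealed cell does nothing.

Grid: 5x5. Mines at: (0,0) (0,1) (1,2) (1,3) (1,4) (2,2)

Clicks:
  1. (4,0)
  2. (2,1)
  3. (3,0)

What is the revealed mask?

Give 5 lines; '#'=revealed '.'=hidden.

Answer: .....
##...
##.##
#####
#####

Derivation:
Click 1 (4,0) count=0: revealed 16 new [(1,0) (1,1) (2,0) (2,1) (2,3) (2,4) (3,0) (3,1) (3,2) (3,3) (3,4) (4,0) (4,1) (4,2) (4,3) (4,4)] -> total=16
Click 2 (2,1) count=2: revealed 0 new [(none)] -> total=16
Click 3 (3,0) count=0: revealed 0 new [(none)] -> total=16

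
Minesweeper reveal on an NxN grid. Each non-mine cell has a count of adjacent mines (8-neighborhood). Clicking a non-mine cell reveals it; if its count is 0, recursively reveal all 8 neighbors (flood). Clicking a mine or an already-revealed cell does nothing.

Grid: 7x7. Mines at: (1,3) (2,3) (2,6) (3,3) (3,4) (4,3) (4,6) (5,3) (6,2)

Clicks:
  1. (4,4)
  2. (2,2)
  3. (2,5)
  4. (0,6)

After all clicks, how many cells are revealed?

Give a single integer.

Click 1 (4,4) count=4: revealed 1 new [(4,4)] -> total=1
Click 2 (2,2) count=3: revealed 1 new [(2,2)] -> total=2
Click 3 (2,5) count=2: revealed 1 new [(2,5)] -> total=3
Click 4 (0,6) count=0: revealed 6 new [(0,4) (0,5) (0,6) (1,4) (1,5) (1,6)] -> total=9

Answer: 9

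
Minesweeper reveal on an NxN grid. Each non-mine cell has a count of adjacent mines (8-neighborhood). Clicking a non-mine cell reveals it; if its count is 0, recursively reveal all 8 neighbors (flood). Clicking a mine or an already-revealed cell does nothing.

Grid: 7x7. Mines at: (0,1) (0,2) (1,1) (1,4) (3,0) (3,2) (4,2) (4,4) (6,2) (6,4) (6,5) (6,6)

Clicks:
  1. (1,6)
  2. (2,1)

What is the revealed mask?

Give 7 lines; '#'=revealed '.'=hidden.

Click 1 (1,6) count=0: revealed 12 new [(0,5) (0,6) (1,5) (1,6) (2,5) (2,6) (3,5) (3,6) (4,5) (4,6) (5,5) (5,6)] -> total=12
Click 2 (2,1) count=3: revealed 1 new [(2,1)] -> total=13

Answer: .....##
.....##
.#...##
.....##
.....##
.....##
.......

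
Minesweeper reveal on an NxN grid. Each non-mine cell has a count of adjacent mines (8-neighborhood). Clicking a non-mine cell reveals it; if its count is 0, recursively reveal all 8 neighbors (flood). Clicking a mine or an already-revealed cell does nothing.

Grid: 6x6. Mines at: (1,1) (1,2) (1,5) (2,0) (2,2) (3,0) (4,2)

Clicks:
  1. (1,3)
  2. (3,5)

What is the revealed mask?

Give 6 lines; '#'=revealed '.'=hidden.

Click 1 (1,3) count=2: revealed 1 new [(1,3)] -> total=1
Click 2 (3,5) count=0: revealed 12 new [(2,3) (2,4) (2,5) (3,3) (3,4) (3,5) (4,3) (4,4) (4,5) (5,3) (5,4) (5,5)] -> total=13

Answer: ......
...#..
...###
...###
...###
...###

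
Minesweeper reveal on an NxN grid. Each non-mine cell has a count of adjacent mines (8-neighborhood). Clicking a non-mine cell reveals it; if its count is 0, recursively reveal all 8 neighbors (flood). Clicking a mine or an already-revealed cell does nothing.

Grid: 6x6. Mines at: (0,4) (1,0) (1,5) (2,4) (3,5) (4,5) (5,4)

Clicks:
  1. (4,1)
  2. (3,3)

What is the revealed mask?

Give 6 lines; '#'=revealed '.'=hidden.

Answer: .###..
.###..
####..
####..
####..
####..

Derivation:
Click 1 (4,1) count=0: revealed 22 new [(0,1) (0,2) (0,3) (1,1) (1,2) (1,3) (2,0) (2,1) (2,2) (2,3) (3,0) (3,1) (3,2) (3,3) (4,0) (4,1) (4,2) (4,3) (5,0) (5,1) (5,2) (5,3)] -> total=22
Click 2 (3,3) count=1: revealed 0 new [(none)] -> total=22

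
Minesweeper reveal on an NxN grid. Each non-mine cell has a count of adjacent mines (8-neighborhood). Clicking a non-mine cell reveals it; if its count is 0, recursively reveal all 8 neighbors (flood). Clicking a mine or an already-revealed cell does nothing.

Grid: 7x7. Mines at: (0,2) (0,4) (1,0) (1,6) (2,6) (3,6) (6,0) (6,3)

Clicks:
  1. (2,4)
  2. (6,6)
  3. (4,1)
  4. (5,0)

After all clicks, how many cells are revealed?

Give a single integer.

Answer: 34

Derivation:
Click 1 (2,4) count=0: revealed 34 new [(1,1) (1,2) (1,3) (1,4) (1,5) (2,0) (2,1) (2,2) (2,3) (2,4) (2,5) (3,0) (3,1) (3,2) (3,3) (3,4) (3,5) (4,0) (4,1) (4,2) (4,3) (4,4) (4,5) (4,6) (5,0) (5,1) (5,2) (5,3) (5,4) (5,5) (5,6) (6,4) (6,5) (6,6)] -> total=34
Click 2 (6,6) count=0: revealed 0 new [(none)] -> total=34
Click 3 (4,1) count=0: revealed 0 new [(none)] -> total=34
Click 4 (5,0) count=1: revealed 0 new [(none)] -> total=34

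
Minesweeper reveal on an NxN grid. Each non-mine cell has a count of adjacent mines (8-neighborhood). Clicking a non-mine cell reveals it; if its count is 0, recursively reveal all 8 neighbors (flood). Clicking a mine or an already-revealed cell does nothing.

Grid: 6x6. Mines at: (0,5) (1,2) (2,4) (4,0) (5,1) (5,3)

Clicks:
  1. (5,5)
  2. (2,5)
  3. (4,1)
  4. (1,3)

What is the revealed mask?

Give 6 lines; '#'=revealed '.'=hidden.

Click 1 (5,5) count=0: revealed 6 new [(3,4) (3,5) (4,4) (4,5) (5,4) (5,5)] -> total=6
Click 2 (2,5) count=1: revealed 1 new [(2,5)] -> total=7
Click 3 (4,1) count=2: revealed 1 new [(4,1)] -> total=8
Click 4 (1,3) count=2: revealed 1 new [(1,3)] -> total=9

Answer: ......
...#..
.....#
....##
.#..##
....##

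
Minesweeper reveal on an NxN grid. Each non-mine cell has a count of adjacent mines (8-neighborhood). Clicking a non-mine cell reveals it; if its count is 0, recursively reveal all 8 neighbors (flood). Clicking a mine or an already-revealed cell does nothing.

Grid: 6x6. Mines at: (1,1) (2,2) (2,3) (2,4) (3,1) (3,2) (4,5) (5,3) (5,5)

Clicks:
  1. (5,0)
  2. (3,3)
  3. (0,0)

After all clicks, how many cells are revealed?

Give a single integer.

Click 1 (5,0) count=0: revealed 6 new [(4,0) (4,1) (4,2) (5,0) (5,1) (5,2)] -> total=6
Click 2 (3,3) count=4: revealed 1 new [(3,3)] -> total=7
Click 3 (0,0) count=1: revealed 1 new [(0,0)] -> total=8

Answer: 8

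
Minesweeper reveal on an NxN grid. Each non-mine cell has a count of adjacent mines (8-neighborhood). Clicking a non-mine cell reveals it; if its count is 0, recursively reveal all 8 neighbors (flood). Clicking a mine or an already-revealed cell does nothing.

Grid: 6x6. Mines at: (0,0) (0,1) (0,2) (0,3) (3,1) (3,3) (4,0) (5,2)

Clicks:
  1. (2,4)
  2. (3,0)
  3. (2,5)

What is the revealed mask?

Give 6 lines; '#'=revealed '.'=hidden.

Answer: ....##
....##
....##
#...##
...###
...###

Derivation:
Click 1 (2,4) count=1: revealed 1 new [(2,4)] -> total=1
Click 2 (3,0) count=2: revealed 1 new [(3,0)] -> total=2
Click 3 (2,5) count=0: revealed 13 new [(0,4) (0,5) (1,4) (1,5) (2,5) (3,4) (3,5) (4,3) (4,4) (4,5) (5,3) (5,4) (5,5)] -> total=15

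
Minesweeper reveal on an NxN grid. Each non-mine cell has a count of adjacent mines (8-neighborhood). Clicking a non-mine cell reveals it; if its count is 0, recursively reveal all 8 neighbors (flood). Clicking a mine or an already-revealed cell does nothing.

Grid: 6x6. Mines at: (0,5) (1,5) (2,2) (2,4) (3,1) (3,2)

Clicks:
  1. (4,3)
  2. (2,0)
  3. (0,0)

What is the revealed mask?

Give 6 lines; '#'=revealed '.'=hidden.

Click 1 (4,3) count=1: revealed 1 new [(4,3)] -> total=1
Click 2 (2,0) count=1: revealed 1 new [(2,0)] -> total=2
Click 3 (0,0) count=0: revealed 11 new [(0,0) (0,1) (0,2) (0,3) (0,4) (1,0) (1,1) (1,2) (1,3) (1,4) (2,1)] -> total=13

Answer: #####.
#####.
##....
......
...#..
......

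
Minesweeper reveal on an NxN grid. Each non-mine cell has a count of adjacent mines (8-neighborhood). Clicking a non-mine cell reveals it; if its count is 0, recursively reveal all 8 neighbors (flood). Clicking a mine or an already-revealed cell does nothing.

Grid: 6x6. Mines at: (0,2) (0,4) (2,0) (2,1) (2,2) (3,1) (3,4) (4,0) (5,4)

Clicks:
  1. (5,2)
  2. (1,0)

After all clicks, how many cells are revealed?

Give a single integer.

Click 1 (5,2) count=0: revealed 6 new [(4,1) (4,2) (4,3) (5,1) (5,2) (5,3)] -> total=6
Click 2 (1,0) count=2: revealed 1 new [(1,0)] -> total=7

Answer: 7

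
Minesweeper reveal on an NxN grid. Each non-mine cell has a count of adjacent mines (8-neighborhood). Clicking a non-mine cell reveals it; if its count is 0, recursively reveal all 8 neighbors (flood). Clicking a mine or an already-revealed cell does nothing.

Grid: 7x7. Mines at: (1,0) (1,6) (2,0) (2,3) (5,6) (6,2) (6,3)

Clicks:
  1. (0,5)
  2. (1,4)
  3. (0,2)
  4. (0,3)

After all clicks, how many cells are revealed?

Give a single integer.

Answer: 10

Derivation:
Click 1 (0,5) count=1: revealed 1 new [(0,5)] -> total=1
Click 2 (1,4) count=1: revealed 1 new [(1,4)] -> total=2
Click 3 (0,2) count=0: revealed 8 new [(0,1) (0,2) (0,3) (0,4) (1,1) (1,2) (1,3) (1,5)] -> total=10
Click 4 (0,3) count=0: revealed 0 new [(none)] -> total=10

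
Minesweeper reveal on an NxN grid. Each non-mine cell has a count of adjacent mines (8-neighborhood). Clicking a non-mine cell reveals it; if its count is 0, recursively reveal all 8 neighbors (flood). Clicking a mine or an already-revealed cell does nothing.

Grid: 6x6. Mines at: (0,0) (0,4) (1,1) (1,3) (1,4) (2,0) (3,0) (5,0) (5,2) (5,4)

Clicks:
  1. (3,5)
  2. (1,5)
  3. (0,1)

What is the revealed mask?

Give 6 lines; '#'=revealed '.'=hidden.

Click 1 (3,5) count=0: revealed 15 new [(2,1) (2,2) (2,3) (2,4) (2,5) (3,1) (3,2) (3,3) (3,4) (3,5) (4,1) (4,2) (4,3) (4,4) (4,5)] -> total=15
Click 2 (1,5) count=2: revealed 1 new [(1,5)] -> total=16
Click 3 (0,1) count=2: revealed 1 new [(0,1)] -> total=17

Answer: .#....
.....#
.#####
.#####
.#####
......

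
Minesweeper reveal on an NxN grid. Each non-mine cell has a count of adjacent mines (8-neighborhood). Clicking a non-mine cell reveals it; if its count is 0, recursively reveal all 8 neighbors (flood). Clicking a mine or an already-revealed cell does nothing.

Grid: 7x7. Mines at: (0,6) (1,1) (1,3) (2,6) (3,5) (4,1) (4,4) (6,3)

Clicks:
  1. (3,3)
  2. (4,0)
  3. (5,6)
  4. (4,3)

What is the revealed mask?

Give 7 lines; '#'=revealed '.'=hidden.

Answer: .......
.......
.......
...#...
#..#.##
....###
....###

Derivation:
Click 1 (3,3) count=1: revealed 1 new [(3,3)] -> total=1
Click 2 (4,0) count=1: revealed 1 new [(4,0)] -> total=2
Click 3 (5,6) count=0: revealed 8 new [(4,5) (4,6) (5,4) (5,5) (5,6) (6,4) (6,5) (6,6)] -> total=10
Click 4 (4,3) count=1: revealed 1 new [(4,3)] -> total=11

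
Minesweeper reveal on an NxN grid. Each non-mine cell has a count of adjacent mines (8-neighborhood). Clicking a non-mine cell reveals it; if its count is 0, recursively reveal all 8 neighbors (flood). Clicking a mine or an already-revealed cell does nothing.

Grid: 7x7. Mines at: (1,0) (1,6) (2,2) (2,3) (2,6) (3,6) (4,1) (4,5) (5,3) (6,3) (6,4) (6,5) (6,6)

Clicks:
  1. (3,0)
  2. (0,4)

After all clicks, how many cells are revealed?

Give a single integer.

Answer: 11

Derivation:
Click 1 (3,0) count=1: revealed 1 new [(3,0)] -> total=1
Click 2 (0,4) count=0: revealed 10 new [(0,1) (0,2) (0,3) (0,4) (0,5) (1,1) (1,2) (1,3) (1,4) (1,5)] -> total=11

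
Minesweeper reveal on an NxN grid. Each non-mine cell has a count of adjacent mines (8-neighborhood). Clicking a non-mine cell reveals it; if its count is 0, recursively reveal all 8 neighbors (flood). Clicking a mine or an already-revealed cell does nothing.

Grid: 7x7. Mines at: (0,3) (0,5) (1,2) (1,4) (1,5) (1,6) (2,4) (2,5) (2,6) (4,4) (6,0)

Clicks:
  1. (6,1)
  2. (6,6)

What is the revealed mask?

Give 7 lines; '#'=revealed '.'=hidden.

Answer: ##.....
##.....
####...
####.##
####.##
#######
.######

Derivation:
Click 1 (6,1) count=1: revealed 1 new [(6,1)] -> total=1
Click 2 (6,6) count=0: revealed 32 new [(0,0) (0,1) (1,0) (1,1) (2,0) (2,1) (2,2) (2,3) (3,0) (3,1) (3,2) (3,3) (3,5) (3,6) (4,0) (4,1) (4,2) (4,3) (4,5) (4,6) (5,0) (5,1) (5,2) (5,3) (5,4) (5,5) (5,6) (6,2) (6,3) (6,4) (6,5) (6,6)] -> total=33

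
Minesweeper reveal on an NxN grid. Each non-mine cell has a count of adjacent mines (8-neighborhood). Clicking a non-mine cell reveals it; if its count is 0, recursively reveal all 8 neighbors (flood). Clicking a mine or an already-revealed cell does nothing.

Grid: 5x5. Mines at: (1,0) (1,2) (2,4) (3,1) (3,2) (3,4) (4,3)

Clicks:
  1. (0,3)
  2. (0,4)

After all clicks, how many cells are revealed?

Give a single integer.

Click 1 (0,3) count=1: revealed 1 new [(0,3)] -> total=1
Click 2 (0,4) count=0: revealed 3 new [(0,4) (1,3) (1,4)] -> total=4

Answer: 4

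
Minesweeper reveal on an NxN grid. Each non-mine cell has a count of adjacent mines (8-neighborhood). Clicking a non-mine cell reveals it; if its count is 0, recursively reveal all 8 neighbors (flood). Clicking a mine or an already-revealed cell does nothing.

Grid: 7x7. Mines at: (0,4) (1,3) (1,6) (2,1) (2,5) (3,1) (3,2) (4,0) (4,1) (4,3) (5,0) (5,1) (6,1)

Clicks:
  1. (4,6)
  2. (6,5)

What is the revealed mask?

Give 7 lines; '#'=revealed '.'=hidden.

Answer: .......
.......
.......
....###
....###
..#####
..#####

Derivation:
Click 1 (4,6) count=0: revealed 16 new [(3,4) (3,5) (3,6) (4,4) (4,5) (4,6) (5,2) (5,3) (5,4) (5,5) (5,6) (6,2) (6,3) (6,4) (6,5) (6,6)] -> total=16
Click 2 (6,5) count=0: revealed 0 new [(none)] -> total=16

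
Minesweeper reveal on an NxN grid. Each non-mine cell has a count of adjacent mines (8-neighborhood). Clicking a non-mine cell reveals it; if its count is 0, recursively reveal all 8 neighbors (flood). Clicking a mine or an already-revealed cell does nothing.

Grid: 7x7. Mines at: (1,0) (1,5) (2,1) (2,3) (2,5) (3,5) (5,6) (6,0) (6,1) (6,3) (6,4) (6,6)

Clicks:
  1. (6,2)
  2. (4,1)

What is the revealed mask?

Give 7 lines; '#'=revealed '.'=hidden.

Click 1 (6,2) count=2: revealed 1 new [(6,2)] -> total=1
Click 2 (4,1) count=0: revealed 15 new [(3,0) (3,1) (3,2) (3,3) (3,4) (4,0) (4,1) (4,2) (4,3) (4,4) (5,0) (5,1) (5,2) (5,3) (5,4)] -> total=16

Answer: .......
.......
.......
#####..
#####..
#####..
..#....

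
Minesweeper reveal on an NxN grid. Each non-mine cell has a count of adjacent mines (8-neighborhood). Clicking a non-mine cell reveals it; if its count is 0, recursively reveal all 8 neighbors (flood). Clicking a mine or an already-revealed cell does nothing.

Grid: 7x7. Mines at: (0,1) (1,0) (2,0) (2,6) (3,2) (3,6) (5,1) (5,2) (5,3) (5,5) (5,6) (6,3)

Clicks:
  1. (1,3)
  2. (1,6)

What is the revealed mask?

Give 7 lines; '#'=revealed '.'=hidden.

Answer: ..#####
..#####
..####.
...###.
...###.
.......
.......

Derivation:
Click 1 (1,3) count=0: revealed 20 new [(0,2) (0,3) (0,4) (0,5) (0,6) (1,2) (1,3) (1,4) (1,5) (1,6) (2,2) (2,3) (2,4) (2,5) (3,3) (3,4) (3,5) (4,3) (4,4) (4,5)] -> total=20
Click 2 (1,6) count=1: revealed 0 new [(none)] -> total=20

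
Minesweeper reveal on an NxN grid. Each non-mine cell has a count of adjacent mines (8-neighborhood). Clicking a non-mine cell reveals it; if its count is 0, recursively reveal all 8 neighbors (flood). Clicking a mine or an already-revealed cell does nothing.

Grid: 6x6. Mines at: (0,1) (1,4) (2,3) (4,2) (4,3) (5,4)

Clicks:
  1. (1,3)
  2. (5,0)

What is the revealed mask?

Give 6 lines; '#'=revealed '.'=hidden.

Answer: ......
####..
###...
###...
##....
##....

Derivation:
Click 1 (1,3) count=2: revealed 1 new [(1,3)] -> total=1
Click 2 (5,0) count=0: revealed 13 new [(1,0) (1,1) (1,2) (2,0) (2,1) (2,2) (3,0) (3,1) (3,2) (4,0) (4,1) (5,0) (5,1)] -> total=14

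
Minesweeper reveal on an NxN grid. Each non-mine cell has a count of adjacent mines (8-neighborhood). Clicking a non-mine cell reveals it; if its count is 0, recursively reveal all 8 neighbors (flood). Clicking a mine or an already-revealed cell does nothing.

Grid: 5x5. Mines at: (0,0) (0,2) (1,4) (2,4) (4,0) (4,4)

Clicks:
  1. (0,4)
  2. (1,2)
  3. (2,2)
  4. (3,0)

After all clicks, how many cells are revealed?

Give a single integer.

Answer: 16

Derivation:
Click 1 (0,4) count=1: revealed 1 new [(0,4)] -> total=1
Click 2 (1,2) count=1: revealed 1 new [(1,2)] -> total=2
Click 3 (2,2) count=0: revealed 14 new [(1,0) (1,1) (1,3) (2,0) (2,1) (2,2) (2,3) (3,0) (3,1) (3,2) (3,3) (4,1) (4,2) (4,3)] -> total=16
Click 4 (3,0) count=1: revealed 0 new [(none)] -> total=16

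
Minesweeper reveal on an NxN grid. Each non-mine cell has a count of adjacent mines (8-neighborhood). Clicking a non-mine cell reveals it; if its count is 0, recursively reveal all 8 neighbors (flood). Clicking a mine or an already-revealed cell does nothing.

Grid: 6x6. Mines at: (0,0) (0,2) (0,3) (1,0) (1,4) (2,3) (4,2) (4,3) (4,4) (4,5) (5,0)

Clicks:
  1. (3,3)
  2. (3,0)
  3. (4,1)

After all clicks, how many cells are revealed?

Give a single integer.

Answer: 7

Derivation:
Click 1 (3,3) count=4: revealed 1 new [(3,3)] -> total=1
Click 2 (3,0) count=0: revealed 6 new [(2,0) (2,1) (3,0) (3,1) (4,0) (4,1)] -> total=7
Click 3 (4,1) count=2: revealed 0 new [(none)] -> total=7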